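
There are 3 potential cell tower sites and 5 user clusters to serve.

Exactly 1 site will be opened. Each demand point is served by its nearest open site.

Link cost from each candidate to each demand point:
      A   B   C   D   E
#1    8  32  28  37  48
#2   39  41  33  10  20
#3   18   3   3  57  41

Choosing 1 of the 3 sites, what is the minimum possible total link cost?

122

Open {#3}.
  A→#3 18, B→#3 3, C→#3 3, D→#3 57, E→#3 41  ⇒ total 122.
Compare {#2}: total 143.
Compare {#1}: total 153.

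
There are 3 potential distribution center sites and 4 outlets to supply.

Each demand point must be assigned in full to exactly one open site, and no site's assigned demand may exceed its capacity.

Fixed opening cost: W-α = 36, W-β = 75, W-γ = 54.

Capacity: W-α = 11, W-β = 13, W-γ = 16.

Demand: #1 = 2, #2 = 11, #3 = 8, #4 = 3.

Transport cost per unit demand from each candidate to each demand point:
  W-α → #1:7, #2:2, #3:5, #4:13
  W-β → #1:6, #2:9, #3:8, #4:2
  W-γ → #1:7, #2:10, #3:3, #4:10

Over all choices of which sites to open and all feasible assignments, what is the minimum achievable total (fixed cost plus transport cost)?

Open {W-α, W-γ}; cheapest assignment that respects the capacities:
  W-α (cap 11, load 11): #2 — cost 11×2 = 22
  W-γ (cap 16, load 13): #1, #3, #4 — cost 2×7 + 8×3 + 3×10 = 68
  Shipping 90, fixed 90 → total 180.
  Any other capacity-feasible assignment to {W-α, W-γ} ships for at least 90.
Compare {W-α, W-β}: its best feasible assignment gives total 215.
Compare {W-α, W-β, W-γ}: its best feasible assignment gives total 229.
Every other set of open sites that can feasibly serve all demand totals ≥ 215 even under its best assignment. Minimum: 180.

180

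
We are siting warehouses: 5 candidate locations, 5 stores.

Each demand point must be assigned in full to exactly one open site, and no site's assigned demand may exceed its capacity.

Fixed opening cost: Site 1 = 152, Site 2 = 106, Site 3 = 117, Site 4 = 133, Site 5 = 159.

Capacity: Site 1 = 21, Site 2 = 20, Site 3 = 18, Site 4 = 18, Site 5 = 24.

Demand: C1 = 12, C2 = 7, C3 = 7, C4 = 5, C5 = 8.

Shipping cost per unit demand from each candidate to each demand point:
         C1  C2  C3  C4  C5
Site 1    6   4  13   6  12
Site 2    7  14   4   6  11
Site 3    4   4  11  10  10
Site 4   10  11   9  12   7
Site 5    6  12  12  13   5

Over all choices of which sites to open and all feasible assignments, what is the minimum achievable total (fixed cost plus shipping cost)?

504

Open {Site 1, Site 2}; cheapest assignment that respects the capacities:
  Site 1 (cap 21, load 19): C1, C2 — cost 12×6 + 7×4 = 100
  Site 2 (cap 20, load 20): C3, C4, C5 — cost 7×4 + 5×6 + 8×11 = 146
  Shipping 246, fixed 258 → total 504.
  Any other capacity-feasible assignment to {Site 1, Site 2} ships for at least 246.
Compare {Site 2, Site 5}: its best feasible assignment gives total 533.
Compare {Site 1, Site 5}: its best feasible assignment gives total 572.
Every other set of open sites that can feasibly serve all demand totals ≥ 533 even under its best assignment. Minimum: 504.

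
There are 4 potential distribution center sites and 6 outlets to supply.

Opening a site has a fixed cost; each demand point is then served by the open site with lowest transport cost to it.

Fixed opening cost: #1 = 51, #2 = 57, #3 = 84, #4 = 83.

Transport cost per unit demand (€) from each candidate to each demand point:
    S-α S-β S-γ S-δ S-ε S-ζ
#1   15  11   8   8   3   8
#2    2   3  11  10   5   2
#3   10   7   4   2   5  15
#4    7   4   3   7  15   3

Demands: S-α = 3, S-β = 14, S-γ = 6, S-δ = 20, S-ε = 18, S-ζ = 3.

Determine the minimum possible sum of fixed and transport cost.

Open {#2, #3}: assign each demand point to its cheapest open site.
  S-α→#2 3×2=6, S-β→#2 14×3=42, S-γ→#3 6×4=24, S-δ→#3 20×2=40, S-ε→#2 18×5=90, S-ζ→#2 3×2=6
  transport cost 208, fixed 141 → total 349.
Compare {#1, #2, #3}: transport cost 172 + fixed 192 = 364.
Compare {#3, #4}: transport cost 234 + fixed 167 = 401.
Compare {#1, #3}: transport cost 270 + fixed 135 = 405.
All other subsets cost ≥ 364. Minimum total cost: 349.

349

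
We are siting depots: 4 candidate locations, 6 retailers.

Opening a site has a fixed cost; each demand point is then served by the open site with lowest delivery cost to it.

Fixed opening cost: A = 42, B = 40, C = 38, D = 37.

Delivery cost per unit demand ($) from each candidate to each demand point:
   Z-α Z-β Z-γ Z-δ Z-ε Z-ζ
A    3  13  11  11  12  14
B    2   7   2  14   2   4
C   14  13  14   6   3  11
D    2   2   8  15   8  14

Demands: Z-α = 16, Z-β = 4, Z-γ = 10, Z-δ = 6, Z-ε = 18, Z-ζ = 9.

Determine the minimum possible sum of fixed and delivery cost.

266

Open {B, C}: assign each demand point to its cheapest open site.
  Z-α→B 16×2=32, Z-β→B 4×7=28, Z-γ→B 10×2=20, Z-δ→C 6×6=36, Z-ε→B 18×2=36, Z-ζ→B 9×4=36
  delivery cost 188, fixed 78 → total 266.
Compare {B}: delivery cost 236 + fixed 40 = 276.
Compare {B, C, D}: delivery cost 168 + fixed 115 = 283.
Compare {B, D}: delivery cost 216 + fixed 77 = 293.
All other subsets cost ≥ 276. Minimum total cost: 266.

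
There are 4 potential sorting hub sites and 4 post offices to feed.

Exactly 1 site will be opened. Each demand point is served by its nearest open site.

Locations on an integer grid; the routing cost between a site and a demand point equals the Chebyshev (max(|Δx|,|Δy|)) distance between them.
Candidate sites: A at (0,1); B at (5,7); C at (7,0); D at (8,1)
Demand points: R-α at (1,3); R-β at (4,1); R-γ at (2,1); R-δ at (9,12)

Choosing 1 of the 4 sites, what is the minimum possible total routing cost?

19

Open {A}.
  R-α→A 2, R-β→A 4, R-γ→A 2, R-δ→A 11  ⇒ total 19.
Compare {B}: total 21.
Compare {C}: total 26.
No size-1 selection does better; minimum is 19.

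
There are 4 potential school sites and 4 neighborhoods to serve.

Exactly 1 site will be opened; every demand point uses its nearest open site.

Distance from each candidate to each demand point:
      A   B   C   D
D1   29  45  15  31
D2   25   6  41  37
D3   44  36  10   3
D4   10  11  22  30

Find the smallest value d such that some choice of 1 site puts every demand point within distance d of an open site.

Open {D4}.
  Farthest demand point is D at distance 30 (to D4); all others are ≤ 30.
With {D2} the worst case is 41.
With {D3} the worst case is 44.
No size-1 selection achieves below 30.

30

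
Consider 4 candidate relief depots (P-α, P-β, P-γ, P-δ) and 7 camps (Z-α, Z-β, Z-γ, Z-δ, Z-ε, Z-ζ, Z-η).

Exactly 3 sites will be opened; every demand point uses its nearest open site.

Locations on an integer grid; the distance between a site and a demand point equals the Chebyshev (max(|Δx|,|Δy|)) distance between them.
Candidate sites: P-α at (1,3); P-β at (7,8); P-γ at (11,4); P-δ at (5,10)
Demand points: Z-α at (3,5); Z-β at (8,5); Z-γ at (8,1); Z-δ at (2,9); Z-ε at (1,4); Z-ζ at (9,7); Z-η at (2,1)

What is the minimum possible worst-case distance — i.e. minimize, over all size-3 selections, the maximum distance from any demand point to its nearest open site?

3

Open {P-α, P-γ, P-δ}.
  Farthest demand point is Z-β at distance 3 (to P-γ); all others are ≤ 3.
With {P-α, P-β, P-γ} the worst case is 5.
With {P-α, P-β, P-δ} the worst case is 7.
No size-3 selection achieves below 3.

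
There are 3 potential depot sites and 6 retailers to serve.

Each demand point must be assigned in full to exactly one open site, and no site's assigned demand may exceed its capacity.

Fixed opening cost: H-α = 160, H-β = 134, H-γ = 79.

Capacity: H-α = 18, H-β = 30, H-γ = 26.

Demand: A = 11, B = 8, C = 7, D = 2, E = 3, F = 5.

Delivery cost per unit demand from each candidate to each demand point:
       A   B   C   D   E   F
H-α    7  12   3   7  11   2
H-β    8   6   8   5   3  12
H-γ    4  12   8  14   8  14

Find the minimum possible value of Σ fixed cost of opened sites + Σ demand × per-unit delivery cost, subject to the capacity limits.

Open {H-β, H-γ}; cheapest assignment that respects the capacities:
  H-β (cap 30, load 25): B, C, D, E, F — cost 8×6 + 7×8 + 2×5 + 3×3 + 5×12 = 183
  H-γ (cap 26, load 11): A — cost 11×4 = 44
  Shipping 227, fixed 213 → total 440.
  Any other capacity-feasible assignment to {H-β, H-γ} ships for at least 227.
Compare {H-α, H-γ}: its best feasible assignment gives total 448.
Compare {H-α, H-β}: its best feasible assignment gives total 480.
Every other set of open sites that can feasibly serve all demand totals ≥ 448 even under its best assignment. Minimum: 440.

440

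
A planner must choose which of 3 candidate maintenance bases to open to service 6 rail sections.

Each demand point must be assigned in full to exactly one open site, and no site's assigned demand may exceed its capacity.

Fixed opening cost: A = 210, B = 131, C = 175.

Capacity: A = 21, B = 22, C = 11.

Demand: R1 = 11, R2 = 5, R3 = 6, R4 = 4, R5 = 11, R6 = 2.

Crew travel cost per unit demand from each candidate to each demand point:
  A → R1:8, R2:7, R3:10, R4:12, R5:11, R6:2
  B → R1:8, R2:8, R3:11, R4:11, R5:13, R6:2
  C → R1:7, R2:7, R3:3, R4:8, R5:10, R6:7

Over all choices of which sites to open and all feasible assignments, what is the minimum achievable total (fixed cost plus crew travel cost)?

Open {A, B}; cheapest assignment that respects the capacities:
  A (cap 21, load 19): R3, R5, R6 — cost 6×10 + 11×11 + 2×2 = 185
  B (cap 22, load 20): R1, R2, R4 — cost 11×8 + 5×8 + 4×11 = 172
  Shipping 357, fixed 341 → total 698.
  Any other capacity-feasible assignment to {A, B} ships for at least 357.
Compare {A, B, C}: its best feasible assignment gives total 814.
Every other set of open sites that can feasibly serve all demand totals ≥ 814 even under its best assignment. Minimum: 698.

698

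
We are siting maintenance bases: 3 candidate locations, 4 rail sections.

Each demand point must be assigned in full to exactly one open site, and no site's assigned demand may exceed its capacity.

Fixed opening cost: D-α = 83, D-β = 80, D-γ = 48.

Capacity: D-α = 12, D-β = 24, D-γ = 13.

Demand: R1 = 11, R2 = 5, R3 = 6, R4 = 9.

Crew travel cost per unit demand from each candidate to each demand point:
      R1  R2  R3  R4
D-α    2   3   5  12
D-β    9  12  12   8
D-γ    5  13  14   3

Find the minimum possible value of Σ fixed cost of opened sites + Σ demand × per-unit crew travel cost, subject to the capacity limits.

Open {D-α, D-β}; cheapest assignment that respects the capacities:
  D-α (cap 12, load 11): R2, R3 — cost 5×3 + 6×5 = 45
  D-β (cap 24, load 20): R1, R4 — cost 11×9 + 9×8 = 171
  Shipping 216, fixed 163 → total 379.
  Any other capacity-feasible assignment to {D-α, D-β} ships for at least 216.
Compare {D-α, D-β, D-γ}: its best feasible assignment gives total 382.
Compare {D-β, D-γ}: its best feasible assignment gives total 386.
Every other set of open sites that can feasibly serve all demand totals ≥ 382 even under its best assignment. Minimum: 379.

379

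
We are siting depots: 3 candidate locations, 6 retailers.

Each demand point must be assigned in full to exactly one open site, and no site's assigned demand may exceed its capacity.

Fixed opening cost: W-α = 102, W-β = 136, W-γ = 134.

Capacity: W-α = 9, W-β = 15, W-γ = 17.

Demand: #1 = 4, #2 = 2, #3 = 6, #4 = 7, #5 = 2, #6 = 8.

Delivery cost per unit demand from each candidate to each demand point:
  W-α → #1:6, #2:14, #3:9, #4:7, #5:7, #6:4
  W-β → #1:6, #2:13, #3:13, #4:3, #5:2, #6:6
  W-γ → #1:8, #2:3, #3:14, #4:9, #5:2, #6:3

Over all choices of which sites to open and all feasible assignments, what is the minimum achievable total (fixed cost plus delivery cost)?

Open {W-β, W-γ}; cheapest assignment that respects the capacities:
  W-β (cap 15, load 13): #1, #4, #5 — cost 4×6 + 7×3 + 2×2 = 49
  W-γ (cap 17, load 16): #2, #3, #6 — cost 2×3 + 6×14 + 8×3 = 114
  Shipping 163, fixed 270 → total 433.
  Any other capacity-feasible assignment to {W-β, W-γ} ships for at least 163.
Compare {W-α, W-β, W-γ}: its best feasible assignment gives total 505.
Every other set of open sites that can feasibly serve all demand totals ≥ 505 even under its best assignment. Minimum: 433.

433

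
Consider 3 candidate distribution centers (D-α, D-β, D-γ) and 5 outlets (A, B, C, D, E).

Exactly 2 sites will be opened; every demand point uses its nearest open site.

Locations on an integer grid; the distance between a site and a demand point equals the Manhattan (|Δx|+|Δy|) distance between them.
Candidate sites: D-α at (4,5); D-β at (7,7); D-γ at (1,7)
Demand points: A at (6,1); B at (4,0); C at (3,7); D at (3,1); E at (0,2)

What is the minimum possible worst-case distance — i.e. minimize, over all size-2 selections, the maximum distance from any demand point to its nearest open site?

6

Open {D-α, D-γ}.
  Farthest demand point is A at distance 6 (to D-α); all others are ≤ 6.
With {D-α, D-β} the worst case is 7.
With {D-β, D-γ} the worst case is 10.
No size-2 selection achieves below 6.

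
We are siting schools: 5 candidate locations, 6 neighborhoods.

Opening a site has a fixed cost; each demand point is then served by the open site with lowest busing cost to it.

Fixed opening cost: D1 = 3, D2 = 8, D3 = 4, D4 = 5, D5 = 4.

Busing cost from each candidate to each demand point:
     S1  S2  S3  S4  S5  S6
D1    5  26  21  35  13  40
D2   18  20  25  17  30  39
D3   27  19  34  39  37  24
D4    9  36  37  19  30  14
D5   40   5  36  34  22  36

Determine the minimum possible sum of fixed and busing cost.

Open {D1, D4, D5}: assign each demand point to its cheapest open site.
  S1→D1 5, S2→D5 5, S3→D1 21, S4→D4 19, S5→D1 13, S6→D4 14
  busing cost 77, fixed 12 → total 89.
Compare {D1, D3, D4, D5}: busing cost 77 + fixed 16 = 93.
Compare {D1, D2, D4, D5}: busing cost 75 + fixed 20 = 95.
Compare {D1, D2, D3, D4, D5}: busing cost 75 + fixed 24 = 99.
All other subsets cost ≥ 93. Minimum total cost: 89.

89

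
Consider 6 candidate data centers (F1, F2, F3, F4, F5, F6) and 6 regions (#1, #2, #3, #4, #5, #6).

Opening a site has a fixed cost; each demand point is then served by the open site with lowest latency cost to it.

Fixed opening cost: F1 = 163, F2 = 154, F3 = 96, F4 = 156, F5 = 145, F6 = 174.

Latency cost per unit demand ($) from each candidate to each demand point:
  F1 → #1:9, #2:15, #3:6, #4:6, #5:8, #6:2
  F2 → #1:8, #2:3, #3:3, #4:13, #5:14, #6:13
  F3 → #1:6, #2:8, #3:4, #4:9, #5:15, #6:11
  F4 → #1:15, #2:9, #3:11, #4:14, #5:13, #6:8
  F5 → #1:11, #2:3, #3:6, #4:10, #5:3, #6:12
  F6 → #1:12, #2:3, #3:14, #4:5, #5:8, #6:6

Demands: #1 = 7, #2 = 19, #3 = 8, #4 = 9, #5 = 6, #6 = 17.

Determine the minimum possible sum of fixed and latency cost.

582

Open {F1, F5}: assign each demand point to its cheapest open site.
  #1→F1 7×9=63, #2→F5 19×3=57, #3→F1 8×6=48, #4→F1 9×6=54, #5→F5 6×3=18, #6→F1 17×2=34
  latency cost 274, fixed 308 → total 582.
Compare {F1, F2}: latency cost 273 + fixed 317 = 590.
Compare {F3, F6}: latency cost 326 + fixed 270 = 596.
Compare {F1, F3}: latency cost 362 + fixed 259 = 621.
All other subsets cost ≥ 590. Minimum total cost: 582.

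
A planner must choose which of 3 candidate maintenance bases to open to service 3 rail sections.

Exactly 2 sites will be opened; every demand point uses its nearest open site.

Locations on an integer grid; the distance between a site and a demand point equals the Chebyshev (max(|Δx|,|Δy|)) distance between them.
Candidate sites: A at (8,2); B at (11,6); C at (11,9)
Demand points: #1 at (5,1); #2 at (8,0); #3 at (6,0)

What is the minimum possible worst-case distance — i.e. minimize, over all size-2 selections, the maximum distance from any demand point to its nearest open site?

3

Open {A, B}.
  Farthest demand point is #1 at distance 3 (to A); all others are ≤ 3.
With {A, C} the worst case is 3.
With {B, C} the worst case is 6.
No size-2 selection achieves below 3.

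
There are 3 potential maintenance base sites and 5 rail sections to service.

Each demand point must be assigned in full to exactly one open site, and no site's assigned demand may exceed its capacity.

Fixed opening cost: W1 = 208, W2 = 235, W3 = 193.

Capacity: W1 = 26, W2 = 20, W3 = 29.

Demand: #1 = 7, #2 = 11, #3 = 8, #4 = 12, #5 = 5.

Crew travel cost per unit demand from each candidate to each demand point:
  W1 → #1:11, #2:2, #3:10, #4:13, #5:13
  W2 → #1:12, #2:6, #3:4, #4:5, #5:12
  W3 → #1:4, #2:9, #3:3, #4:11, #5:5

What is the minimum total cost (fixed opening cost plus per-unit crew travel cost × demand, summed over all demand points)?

656

Open {W1, W3}; cheapest assignment that respects the capacities:
  W1 (cap 26, load 23): #2, #4 — cost 11×2 + 12×13 = 178
  W3 (cap 29, load 20): #1, #3, #5 — cost 7×4 + 8×3 + 5×5 = 77
  Shipping 255, fixed 401 → total 656.
  Any other capacity-feasible assignment to {W1, W3} ships for at least 255.
Compare {W2, W3}: its best feasible assignment gives total 672.
Compare {W1, W2}: its best feasible assignment gives total 699.
Every other set of open sites that can feasibly serve all demand totals ≥ 672 even under its best assignment. Minimum: 656.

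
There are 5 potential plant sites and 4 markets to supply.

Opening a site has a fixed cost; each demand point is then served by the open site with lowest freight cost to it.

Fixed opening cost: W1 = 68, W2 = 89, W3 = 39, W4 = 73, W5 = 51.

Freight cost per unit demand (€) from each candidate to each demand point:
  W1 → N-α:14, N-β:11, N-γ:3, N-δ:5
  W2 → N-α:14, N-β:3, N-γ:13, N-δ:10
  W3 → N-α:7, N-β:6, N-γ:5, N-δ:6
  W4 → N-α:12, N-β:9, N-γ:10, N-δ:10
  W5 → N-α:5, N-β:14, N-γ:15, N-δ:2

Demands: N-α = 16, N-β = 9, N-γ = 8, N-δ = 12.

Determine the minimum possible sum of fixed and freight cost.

288

Open {W3, W5}: assign each demand point to its cheapest open site.
  N-α→W5 16×5=80, N-β→W3 9×6=54, N-γ→W3 8×5=40, N-δ→W5 12×2=24
  freight cost 198, fixed 90 → total 288.
Compare {W3}: freight cost 278 + fixed 39 = 317.
Compare {W1, W3, W5}: freight cost 182 + fixed 158 = 340.
Compare {W1, W5}: freight cost 227 + fixed 119 = 346.
All other subsets cost ≥ 317. Minimum total cost: 288.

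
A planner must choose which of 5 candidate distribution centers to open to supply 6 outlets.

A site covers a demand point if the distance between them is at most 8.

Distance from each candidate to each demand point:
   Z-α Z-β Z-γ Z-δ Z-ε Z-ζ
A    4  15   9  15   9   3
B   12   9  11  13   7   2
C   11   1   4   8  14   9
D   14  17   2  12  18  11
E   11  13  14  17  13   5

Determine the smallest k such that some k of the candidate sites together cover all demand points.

Coverage sets (demand points within 8 of each site):
  A: {Z-α, Z-ζ}
  B: {Z-ε, Z-ζ}
  C: {Z-β, Z-γ, Z-δ}
  D: {Z-γ}
  E: {Z-ζ}
No 2 sites suffice: every size-2 union leaves at least one demand point uncovered.
But {A, B, C} covers everything, so the minimum is 3.

3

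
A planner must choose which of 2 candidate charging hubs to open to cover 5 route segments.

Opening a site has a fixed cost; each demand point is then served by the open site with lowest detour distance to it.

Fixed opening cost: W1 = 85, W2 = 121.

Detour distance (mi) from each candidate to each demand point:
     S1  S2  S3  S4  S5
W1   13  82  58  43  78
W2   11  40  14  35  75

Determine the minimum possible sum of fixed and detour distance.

296

Open {W2}: assign each demand point to its cheapest open site.
  S1→W2 11, S2→W2 40, S3→W2 14, S4→W2 35, S5→W2 75
  detour distance 175, fixed 121 → total 296.
Compare {W1}: detour distance 274 + fixed 85 = 359.
Compare {W1, W2}: detour distance 175 + fixed 206 = 381.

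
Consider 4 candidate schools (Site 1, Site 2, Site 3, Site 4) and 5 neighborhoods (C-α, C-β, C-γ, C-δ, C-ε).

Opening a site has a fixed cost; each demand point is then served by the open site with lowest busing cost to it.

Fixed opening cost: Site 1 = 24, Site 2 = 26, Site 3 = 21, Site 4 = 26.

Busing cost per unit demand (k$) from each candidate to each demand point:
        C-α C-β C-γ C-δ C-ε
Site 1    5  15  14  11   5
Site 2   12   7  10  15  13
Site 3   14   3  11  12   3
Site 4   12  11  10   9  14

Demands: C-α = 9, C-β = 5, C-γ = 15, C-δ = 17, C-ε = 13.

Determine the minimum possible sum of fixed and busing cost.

Open {Site 1, Site 3, Site 4}: assign each demand point to its cheapest open site.
  C-α→Site 1 9×5=45, C-β→Site 3 5×3=15, C-γ→Site 4 15×10=150, C-δ→Site 4 17×9=153, C-ε→Site 3 13×3=39
  busing cost 402, fixed 71 → total 473.
Compare {Site 1, Site 3}: busing cost 451 + fixed 45 = 496.
Compare {Site 1, Site 2, Site 3, Site 4}: busing cost 402 + fixed 97 = 499.
Compare {Site 1, Site 2, Site 3}: busing cost 436 + fixed 71 = 507.
All other subsets cost ≥ 496. Minimum total cost: 473.

473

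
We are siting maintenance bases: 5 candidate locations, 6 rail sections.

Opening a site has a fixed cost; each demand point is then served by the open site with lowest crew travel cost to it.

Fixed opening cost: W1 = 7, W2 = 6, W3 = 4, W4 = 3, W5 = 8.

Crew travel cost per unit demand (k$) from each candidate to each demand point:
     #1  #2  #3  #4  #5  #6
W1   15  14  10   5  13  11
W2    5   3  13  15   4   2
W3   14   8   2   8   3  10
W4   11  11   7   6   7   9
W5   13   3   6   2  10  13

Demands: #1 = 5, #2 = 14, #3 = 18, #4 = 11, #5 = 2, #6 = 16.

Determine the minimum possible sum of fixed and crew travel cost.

Open {W2, W3, W5}: assign each demand point to its cheapest open site.
  #1→W2 5×5=25, #2→W2 14×3=42, #3→W3 18×2=36, #4→W5 11×2=22, #5→W3 2×3=6, #6→W2 16×2=32
  crew travel cost 163, fixed 18 → total 181.
Compare {W2, W3, W4, W5}: crew travel cost 163 + fixed 21 = 184.
Compare {W1, W2, W3, W5}: crew travel cost 163 + fixed 25 = 188.
Compare {W1, W2, W3, W4, W5}: crew travel cost 163 + fixed 28 = 191.
All other subsets cost ≥ 184. Minimum total cost: 181.

181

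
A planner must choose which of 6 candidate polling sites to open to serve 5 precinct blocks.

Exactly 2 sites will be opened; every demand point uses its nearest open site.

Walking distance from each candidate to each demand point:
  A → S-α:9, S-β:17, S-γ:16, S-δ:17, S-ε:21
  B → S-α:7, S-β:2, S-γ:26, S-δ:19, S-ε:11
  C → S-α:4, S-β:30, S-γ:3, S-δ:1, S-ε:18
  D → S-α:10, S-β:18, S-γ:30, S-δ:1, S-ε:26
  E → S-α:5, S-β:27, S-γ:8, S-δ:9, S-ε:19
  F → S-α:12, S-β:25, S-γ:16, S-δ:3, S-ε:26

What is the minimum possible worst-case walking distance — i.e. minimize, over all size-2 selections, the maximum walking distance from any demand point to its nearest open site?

Open {B, C}.
  Farthest demand point is S-ε at walking distance 11 (to B); all others are ≤ 11.
With {B, E} the worst case is 11.
With {B, F} the worst case is 16.
No size-2 selection achieves below 11.

11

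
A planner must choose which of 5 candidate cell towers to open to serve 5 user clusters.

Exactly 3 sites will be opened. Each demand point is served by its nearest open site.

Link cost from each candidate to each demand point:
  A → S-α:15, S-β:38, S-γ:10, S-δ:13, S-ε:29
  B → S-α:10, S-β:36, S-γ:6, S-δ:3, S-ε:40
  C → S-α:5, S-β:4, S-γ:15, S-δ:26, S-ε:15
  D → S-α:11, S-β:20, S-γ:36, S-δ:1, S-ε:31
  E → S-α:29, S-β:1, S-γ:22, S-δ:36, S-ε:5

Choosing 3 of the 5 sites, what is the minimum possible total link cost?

20

Open {B, C, E}.
  S-α→C 5, S-β→E 1, S-γ→B 6, S-δ→B 3, S-ε→E 5  ⇒ total 20.
Compare {B, D, E}: total 23.
Compare {A, B, E}: total 25.
No size-3 selection does better; minimum is 20.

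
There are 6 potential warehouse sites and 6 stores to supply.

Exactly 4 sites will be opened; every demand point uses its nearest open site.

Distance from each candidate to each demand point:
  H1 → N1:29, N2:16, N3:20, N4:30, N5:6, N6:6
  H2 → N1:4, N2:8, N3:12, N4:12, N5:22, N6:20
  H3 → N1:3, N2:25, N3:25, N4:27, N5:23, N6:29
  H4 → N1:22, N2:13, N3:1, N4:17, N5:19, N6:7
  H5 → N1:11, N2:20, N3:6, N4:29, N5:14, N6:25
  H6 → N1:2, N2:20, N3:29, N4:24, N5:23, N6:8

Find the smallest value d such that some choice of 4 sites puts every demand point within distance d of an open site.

Open {H1, H2, H3, H4}.
  Farthest demand point is N4 at distance 12 (to H2); all others are ≤ 12.
With {H1, H2, H3, H5} the worst case is 12.
With {H1, H2, H3, H6} the worst case is 12.
No size-4 selection achieves below 12.

12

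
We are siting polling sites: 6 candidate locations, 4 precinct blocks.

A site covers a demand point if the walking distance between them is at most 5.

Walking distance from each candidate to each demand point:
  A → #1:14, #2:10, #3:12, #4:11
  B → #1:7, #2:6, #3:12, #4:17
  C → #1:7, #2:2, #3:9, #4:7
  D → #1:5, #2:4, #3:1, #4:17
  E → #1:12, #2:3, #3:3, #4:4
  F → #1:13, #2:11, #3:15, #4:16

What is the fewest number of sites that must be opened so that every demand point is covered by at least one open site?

2

Coverage sets (demand points within 5 of each site):
  A: {}
  B: {}
  C: {#2}
  D: {#1, #2, #3}
  E: {#2, #3, #4}
  F: {}
No single site covers all 4 demand points.
But {D, E} covers everything, so the minimum is 2.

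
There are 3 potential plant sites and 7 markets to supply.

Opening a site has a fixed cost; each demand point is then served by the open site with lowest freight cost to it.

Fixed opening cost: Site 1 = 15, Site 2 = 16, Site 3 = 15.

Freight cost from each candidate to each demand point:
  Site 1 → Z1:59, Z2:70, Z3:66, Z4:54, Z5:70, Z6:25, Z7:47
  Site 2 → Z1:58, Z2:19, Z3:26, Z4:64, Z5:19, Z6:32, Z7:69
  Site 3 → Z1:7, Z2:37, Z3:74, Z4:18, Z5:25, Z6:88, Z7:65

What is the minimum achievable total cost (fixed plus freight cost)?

207

Open {Site 1, Site 2, Site 3}: assign each demand point to its cheapest open site.
  Z1→Site 3 7, Z2→Site 2 19, Z3→Site 2 26, Z4→Site 3 18, Z5→Site 2 19, Z6→Site 1 25, Z7→Site 1 47
  freight cost 161, fixed 46 → total 207.
Compare {Site 2, Site 3}: freight cost 186 + fixed 31 = 217.
Compare {Site 1, Site 3}: freight cost 225 + fixed 30 = 255.
Compare {Site 1, Site 2}: freight cost 248 + fixed 31 = 279.
All other subsets cost ≥ 217. Minimum total cost: 207.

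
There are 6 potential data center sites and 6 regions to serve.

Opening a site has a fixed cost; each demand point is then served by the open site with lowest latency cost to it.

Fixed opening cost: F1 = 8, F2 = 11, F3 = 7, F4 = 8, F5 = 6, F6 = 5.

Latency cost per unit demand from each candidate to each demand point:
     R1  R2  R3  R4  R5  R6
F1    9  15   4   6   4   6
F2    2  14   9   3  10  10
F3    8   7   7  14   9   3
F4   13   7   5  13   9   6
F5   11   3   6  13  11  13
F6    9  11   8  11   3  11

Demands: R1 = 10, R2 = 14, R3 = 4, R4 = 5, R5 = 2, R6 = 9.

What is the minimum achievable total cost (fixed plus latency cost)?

Open {F1, F2, F3, F5}: assign each demand point to its cheapest open site.
  R1→F2 10×2=20, R2→F5 14×3=42, R3→F1 4×4=16, R4→F2 5×3=15, R5→F1 2×4=8, R6→F3 9×3=27
  latency cost 128, fixed 32 → total 160.
Compare {F2, F3, F5, F6}: latency cost 134 + fixed 29 = 163.
Compare {F1, F2, F3, F5, F6}: latency cost 126 + fixed 37 = 163.
Compare {F2, F3, F4, F5, F6}: latency cost 130 + fixed 37 = 167.
All other subsets cost ≥ 163. Minimum total cost: 160.

160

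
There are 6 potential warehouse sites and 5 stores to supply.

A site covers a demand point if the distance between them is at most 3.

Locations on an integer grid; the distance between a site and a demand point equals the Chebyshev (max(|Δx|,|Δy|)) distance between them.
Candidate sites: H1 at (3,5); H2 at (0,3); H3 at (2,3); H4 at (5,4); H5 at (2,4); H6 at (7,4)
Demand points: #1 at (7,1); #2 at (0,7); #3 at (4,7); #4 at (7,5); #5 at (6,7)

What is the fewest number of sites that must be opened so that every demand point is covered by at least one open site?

Coverage sets (demand points within 3 of each site):
  H1: {#2, #3, #5}
  H2: {}
  H3: {}
  H4: {#1, #3, #4, #5}
  H5: {#2, #3}
  H6: {#1, #3, #4, #5}
No single site covers all 5 demand points.
But {H1, H4} covers everything, so the minimum is 2.

2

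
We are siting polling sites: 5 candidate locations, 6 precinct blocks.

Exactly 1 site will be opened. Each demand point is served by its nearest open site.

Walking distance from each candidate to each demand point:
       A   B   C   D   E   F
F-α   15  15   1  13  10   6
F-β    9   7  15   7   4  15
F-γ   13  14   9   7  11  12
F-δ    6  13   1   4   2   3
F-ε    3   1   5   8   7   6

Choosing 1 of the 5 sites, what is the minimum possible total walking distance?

Open {F-δ}.
  A→F-δ 6, B→F-δ 13, C→F-δ 1, D→F-δ 4, E→F-δ 2, F→F-δ 3  ⇒ total 29.
Compare {F-ε}: total 30.
Compare {F-β}: total 57.
No size-1 selection does better; minimum is 29.

29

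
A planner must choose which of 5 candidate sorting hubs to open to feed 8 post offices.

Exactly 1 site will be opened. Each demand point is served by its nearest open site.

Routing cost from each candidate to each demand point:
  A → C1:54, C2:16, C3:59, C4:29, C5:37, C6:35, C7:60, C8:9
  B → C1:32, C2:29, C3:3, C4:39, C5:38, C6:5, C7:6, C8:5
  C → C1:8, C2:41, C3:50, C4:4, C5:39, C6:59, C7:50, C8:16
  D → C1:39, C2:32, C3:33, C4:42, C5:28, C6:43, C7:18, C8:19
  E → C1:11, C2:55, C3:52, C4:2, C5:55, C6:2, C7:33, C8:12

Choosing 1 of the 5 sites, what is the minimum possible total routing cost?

Open {B}.
  C1→B 32, C2→B 29, C3→B 3, C4→B 39, C5→B 38, C6→B 5, C7→B 6, C8→B 5  ⇒ total 157.
Compare {E}: total 222.
Compare {D}: total 254.
No size-1 selection does better; minimum is 157.

157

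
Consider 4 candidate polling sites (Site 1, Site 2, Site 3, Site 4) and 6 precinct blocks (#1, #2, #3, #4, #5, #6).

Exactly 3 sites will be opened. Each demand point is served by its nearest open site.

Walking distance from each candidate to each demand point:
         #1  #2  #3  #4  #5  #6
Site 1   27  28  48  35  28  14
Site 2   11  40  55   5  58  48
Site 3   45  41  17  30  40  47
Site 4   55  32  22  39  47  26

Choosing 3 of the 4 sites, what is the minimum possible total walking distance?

Open {Site 1, Site 2, Site 3}.
  #1→Site 2 11, #2→Site 1 28, #3→Site 3 17, #4→Site 2 5, #5→Site 1 28, #6→Site 1 14  ⇒ total 103.
Compare {Site 1, Site 2, Site 4}: total 108.
Compare {Site 2, Site 3, Site 4}: total 131.
No size-3 selection does better; minimum is 103.

103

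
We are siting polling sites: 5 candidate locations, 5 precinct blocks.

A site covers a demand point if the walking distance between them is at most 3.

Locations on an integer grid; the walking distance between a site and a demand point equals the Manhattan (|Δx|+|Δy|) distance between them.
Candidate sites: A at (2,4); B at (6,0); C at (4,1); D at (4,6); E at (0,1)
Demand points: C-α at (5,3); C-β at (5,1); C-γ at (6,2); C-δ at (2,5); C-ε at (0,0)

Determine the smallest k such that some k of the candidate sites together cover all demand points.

Coverage sets (demand points within 3 of each site):
  A: {C-δ}
  B: {C-β, C-γ}
  C: {C-α, C-β, C-γ}
  D: {C-δ}
  E: {C-ε}
No 2 sites suffice: every size-2 union leaves at least one demand point uncovered.
But {A, C, E} covers everything, so the minimum is 3.

3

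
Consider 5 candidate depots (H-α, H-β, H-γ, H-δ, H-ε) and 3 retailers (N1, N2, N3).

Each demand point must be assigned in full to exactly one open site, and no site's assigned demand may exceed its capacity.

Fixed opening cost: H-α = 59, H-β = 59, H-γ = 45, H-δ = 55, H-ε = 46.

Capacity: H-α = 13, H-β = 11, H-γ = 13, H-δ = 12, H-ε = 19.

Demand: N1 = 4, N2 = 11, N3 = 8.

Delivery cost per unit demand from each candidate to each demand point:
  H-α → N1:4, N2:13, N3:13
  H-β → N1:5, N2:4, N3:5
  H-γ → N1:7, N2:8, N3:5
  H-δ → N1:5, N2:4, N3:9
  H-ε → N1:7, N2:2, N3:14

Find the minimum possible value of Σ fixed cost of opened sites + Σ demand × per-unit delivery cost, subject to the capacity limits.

Open {H-γ, H-ε}; cheapest assignment that respects the capacities:
  H-γ (cap 13, load 12): N1, N3 — cost 4×7 + 8×5 = 68
  H-ε (cap 19, load 11): N2 — cost 11×2 = 22
  Shipping 90, fixed 91 → total 181.
  Any other capacity-feasible assignment to {H-γ, H-ε} ships for at least 90.
Compare {H-β, H-ε}: its best feasible assignment gives total 195.
Compare {H-γ, H-δ}: its best feasible assignment gives total 212.
Every other set of open sites that can feasibly serve all demand totals ≥ 195 even under its best assignment. Minimum: 181.

181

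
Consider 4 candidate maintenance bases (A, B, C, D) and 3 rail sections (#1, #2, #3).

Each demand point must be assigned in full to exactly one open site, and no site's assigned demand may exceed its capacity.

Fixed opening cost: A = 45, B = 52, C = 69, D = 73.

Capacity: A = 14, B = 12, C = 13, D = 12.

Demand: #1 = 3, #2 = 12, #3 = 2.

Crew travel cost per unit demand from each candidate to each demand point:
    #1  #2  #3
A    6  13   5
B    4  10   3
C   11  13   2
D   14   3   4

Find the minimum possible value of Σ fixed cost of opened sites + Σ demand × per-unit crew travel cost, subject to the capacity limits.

179

Open {B, D}; cheapest assignment that respects the capacities:
  B (cap 12, load 5): #1, #3 — cost 3×4 + 2×3 = 18
  D (cap 12, load 12): #2 — cost 12×3 = 36
  Shipping 54, fixed 125 → total 179.
  Any other capacity-feasible assignment to {B, D} ships for at least 54.
Compare {A, D}: its best feasible assignment gives total 182.
Compare {C, D}: its best feasible assignment gives total 215.
Every other set of open sites that can feasibly serve all demand totals ≥ 182 even under its best assignment. Minimum: 179.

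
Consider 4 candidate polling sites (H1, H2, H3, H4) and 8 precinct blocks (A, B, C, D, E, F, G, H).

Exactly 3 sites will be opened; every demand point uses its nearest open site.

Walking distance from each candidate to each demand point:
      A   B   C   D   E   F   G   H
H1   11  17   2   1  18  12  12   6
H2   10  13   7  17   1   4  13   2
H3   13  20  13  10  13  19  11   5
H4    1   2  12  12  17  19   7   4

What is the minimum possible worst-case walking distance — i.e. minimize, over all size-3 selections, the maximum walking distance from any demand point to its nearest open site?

7

Open {H1, H2, H4}.
  Farthest demand point is G at walking distance 7 (to H4); all others are ≤ 7.
With {H2, H3, H4} the worst case is 10.
With {H1, H2, H3} the worst case is 13.
No size-3 selection achieves below 7.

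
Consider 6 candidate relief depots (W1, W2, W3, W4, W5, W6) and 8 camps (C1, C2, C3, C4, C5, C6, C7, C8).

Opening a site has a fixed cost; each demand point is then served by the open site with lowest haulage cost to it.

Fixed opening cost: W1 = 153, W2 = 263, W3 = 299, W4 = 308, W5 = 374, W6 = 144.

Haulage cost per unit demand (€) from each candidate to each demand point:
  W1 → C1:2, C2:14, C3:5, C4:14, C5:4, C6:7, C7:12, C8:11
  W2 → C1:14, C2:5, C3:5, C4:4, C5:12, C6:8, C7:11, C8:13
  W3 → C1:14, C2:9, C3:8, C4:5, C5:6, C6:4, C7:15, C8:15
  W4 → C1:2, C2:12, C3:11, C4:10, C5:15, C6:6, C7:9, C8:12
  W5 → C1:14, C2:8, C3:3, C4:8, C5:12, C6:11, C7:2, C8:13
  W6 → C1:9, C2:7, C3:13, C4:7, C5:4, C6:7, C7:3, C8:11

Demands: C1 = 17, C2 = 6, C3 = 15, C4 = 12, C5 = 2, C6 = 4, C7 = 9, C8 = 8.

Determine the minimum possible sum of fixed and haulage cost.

683

Open {W1, W6}: assign each demand point to its cheapest open site.
  C1→W1 17×2=34, C2→W6 6×7=42, C3→W1 15×5=75, C4→W6 12×7=84, C5→W1 2×4=8, C6→W1 4×7=28, C7→W6 9×3=27, C8→W1 8×11=88
  haulage cost 386, fixed 297 → total 683.
Compare {W1}: haulage cost 593 + fixed 153 = 746.
Compare {W6}: haulage cost 625 + fixed 144 = 769.
Compare {W1, W2}: haulage cost 410 + fixed 416 = 826.
All other subsets cost ≥ 746. Minimum total cost: 683.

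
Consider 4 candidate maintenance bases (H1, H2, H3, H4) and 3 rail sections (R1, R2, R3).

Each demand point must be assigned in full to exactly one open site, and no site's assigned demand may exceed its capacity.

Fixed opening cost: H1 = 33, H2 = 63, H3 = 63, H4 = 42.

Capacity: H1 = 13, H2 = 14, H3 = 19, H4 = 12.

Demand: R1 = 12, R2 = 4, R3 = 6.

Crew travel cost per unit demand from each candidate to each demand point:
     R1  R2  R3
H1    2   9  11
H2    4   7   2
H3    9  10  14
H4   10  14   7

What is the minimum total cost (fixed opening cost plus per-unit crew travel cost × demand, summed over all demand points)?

Open {H1, H2}; cheapest assignment that respects the capacities:
  H1 (cap 13, load 12): R1 — cost 12×2 = 24
  H2 (cap 14, load 10): R2, R3 — cost 4×7 + 6×2 = 40
  Shipping 64, fixed 96 → total 160.
  Any other capacity-feasible assignment to {H1, H2} ships for at least 64.
Compare {H1, H4}: its best feasible assignment gives total 197.
Compare {H1, H2, H4}: its best feasible assignment gives total 202.
Every other set of open sites that can feasibly serve all demand totals ≥ 197 even under its best assignment. Minimum: 160.

160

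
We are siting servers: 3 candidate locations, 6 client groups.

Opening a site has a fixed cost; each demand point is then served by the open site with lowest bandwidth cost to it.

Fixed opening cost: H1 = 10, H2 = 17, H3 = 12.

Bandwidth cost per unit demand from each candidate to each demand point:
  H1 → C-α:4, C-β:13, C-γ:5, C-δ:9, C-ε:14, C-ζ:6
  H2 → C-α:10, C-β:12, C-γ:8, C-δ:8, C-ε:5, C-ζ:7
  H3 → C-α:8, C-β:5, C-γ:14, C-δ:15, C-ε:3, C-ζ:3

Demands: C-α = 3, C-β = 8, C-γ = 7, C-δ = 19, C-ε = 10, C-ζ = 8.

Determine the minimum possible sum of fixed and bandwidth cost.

Open {H1, H2, H3}: assign each demand point to its cheapest open site.
  C-α→H1 3×4=12, C-β→H3 8×5=40, C-γ→H1 7×5=35, C-δ→H2 19×8=152, C-ε→H3 10×3=30, C-ζ→H3 8×3=24
  bandwidth cost 293, fixed 39 → total 332.
Compare {H1, H3}: bandwidth cost 312 + fixed 22 = 334.
Compare {H2, H3}: bandwidth cost 326 + fixed 29 = 355.
Compare {H1, H2}: bandwidth cost 393 + fixed 27 = 420.
All other subsets cost ≥ 334. Minimum total cost: 332.

332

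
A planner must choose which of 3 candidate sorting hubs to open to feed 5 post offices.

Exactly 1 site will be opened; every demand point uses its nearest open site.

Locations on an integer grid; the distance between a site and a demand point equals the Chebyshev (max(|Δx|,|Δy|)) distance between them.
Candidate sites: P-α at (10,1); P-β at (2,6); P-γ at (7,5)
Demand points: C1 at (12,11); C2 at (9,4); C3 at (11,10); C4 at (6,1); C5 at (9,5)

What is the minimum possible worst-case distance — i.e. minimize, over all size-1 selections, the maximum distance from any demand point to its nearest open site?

6

Open {P-γ}.
  Farthest demand point is C1 at distance 6 (to P-γ); all others are ≤ 6.
With {P-α} the worst case is 10.
With {P-β} the worst case is 10.
No size-1 selection achieves below 6.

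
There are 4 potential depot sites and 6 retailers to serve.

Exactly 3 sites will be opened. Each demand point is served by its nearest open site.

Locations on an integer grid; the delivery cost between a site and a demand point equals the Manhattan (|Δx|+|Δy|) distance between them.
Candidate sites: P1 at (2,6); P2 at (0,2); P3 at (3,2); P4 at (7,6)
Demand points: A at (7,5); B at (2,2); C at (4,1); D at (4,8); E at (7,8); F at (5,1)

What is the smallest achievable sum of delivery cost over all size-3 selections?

13

Open {P1, P3, P4}.
  A→P4 1, B→P3 1, C→P3 2, D→P1 4, E→P4 2, F→P3 3  ⇒ total 13.
Compare {P2, P3, P4}: total 14.
Compare {P1, P2, P4}: total 20.
No size-3 selection does better; minimum is 13.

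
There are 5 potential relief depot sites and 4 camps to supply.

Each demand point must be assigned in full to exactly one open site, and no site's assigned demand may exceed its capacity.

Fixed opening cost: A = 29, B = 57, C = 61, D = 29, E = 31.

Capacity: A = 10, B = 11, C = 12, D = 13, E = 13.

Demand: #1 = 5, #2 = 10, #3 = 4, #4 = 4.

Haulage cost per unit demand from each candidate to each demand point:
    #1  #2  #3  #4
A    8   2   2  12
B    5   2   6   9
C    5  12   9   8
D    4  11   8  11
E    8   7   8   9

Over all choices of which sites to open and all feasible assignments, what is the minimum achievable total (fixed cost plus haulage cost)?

Open {A, D}; cheapest assignment that respects the capacities:
  A (cap 10, load 10): #2 — cost 10×2 = 20
  D (cap 13, load 13): #1, #3, #4 — cost 5×4 + 4×8 + 4×11 = 96
  Shipping 116, fixed 58 → total 174.
  Any other capacity-feasible assignment to {A, D} ships for at least 116.
Compare {A, E}: its best feasible assignment gives total 188.
Compare {A, D, E}: its best feasible assignment gives total 197.
Every other set of open sites that can feasibly serve all demand totals ≥ 188 even under its best assignment. Minimum: 174.

174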